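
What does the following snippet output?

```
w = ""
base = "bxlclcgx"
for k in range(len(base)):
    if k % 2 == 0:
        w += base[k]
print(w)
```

k=0: add 'b' → 'b'
k=1: skip
k=2: add 'l' → 'bl'
k=3: skip
k=4: add 'l' → 'bll'
k=5: skip
k=6: add 'g' → 'bllg'
k=7: skip

bllg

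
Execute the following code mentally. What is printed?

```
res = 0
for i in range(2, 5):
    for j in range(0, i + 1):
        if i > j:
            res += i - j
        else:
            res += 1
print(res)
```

i=2,j=0: 2>0, res = 0+2 = 2
i=2,j=1: 2>1, res = 2+1 = 3
i=2,j=2: not 2>2, res = 3+1 = 4
i=3,j=0: 3>0, res = 4+3 = 7
i=3,j=1: 3>1, res = 7+2 = 9
i=3,j=2: 3>2, res = 9+1 = 10
i=3,j=3: not 3>3, res = 10+1 = 11
i=4,j=0: 4>0, res = 11+4 = 15
i=4,j=1: 4>1, res = 15+3 = 18
i=4,j=2: 4>2, res = 18+2 = 20
i=4,j=3: 4>3, res = 20+1 = 21
i=4,j=4: not 4>4, res = 21+1 = 22

22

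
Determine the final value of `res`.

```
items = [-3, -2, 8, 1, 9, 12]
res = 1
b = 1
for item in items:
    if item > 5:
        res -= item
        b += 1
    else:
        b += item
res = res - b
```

-28

item=-3: not >5; b=-2
item=-2: not >5; b=-4
item=8: >5, res = 1-8 = -7; b=-3
item=1: not >5; b=-2
item=9: >5, res = (-7)-9 = -16; b=-1
item=12: >5, res = (-16)-12 = -28; b=0
res-b = (-28)-0 = -28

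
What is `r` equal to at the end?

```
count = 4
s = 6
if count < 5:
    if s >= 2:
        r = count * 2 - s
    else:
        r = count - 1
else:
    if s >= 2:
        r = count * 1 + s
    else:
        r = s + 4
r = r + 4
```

count=4, s=6
count < 5 is True; s >= 2 is True
→ r = count * 2 - s = 2
r = 2+4 = 6

6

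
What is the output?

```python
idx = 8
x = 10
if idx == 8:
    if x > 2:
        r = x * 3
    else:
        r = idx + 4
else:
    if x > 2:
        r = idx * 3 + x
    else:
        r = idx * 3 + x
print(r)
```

idx=8, x=10
idx == 8 is True; x > 2 is True
→ r = x * 3 = 30

30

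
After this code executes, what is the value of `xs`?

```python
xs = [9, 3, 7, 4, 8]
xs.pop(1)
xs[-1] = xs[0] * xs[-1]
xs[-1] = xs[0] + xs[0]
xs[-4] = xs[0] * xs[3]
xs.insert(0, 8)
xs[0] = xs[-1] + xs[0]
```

pop(1) removes 3 → [9, 7, 4, 8]
xs[-1] = xs[0]*xs[-1] = 9*8 = 72 → [9, 7, 4, 72]
xs[-1] = xs[0]+xs[0] = 9+9 = 18 → [9, 7, 4, 18]
xs[-4] = xs[0]*xs[3] = 9*18 = 162 → [162, 7, 4, 18]
insert 8 at 0 → [8, 162, 7, 4, 18]
xs[0] = xs[-1]+xs[0] = 18+8 = 26 → [26, 162, 7, 4, 18]

[26, 162, 7, 4, 18]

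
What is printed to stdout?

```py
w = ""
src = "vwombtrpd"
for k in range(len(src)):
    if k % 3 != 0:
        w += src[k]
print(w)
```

k=0: skip
k=1: add 'w' → 'w'
k=2: add 'o' → 'wo'
k=3: skip
k=4: add 'b' → 'wob'
k=5: add 't' → 'wobt'
k=6: skip
k=7: add 'p' → 'wobtp'
k=8: add 'd' → 'wobtpd'

wobtpd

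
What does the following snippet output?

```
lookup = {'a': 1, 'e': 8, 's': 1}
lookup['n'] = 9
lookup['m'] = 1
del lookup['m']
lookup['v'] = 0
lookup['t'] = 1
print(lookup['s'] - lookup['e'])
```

-7

lookup['n'] = 9 → {'a': 1, 'e': 8, 's': 1, 'n': 9}
lookup['m'] = 1 → {'a': 1, 'e': 8, 's': 1, 'n': 9, 'm': 1}
del 'm' → {'a': 1, 'e': 8, 's': 1, 'n': 9}
lookup['v'] = 0 → {'a': 1, 'e': 8, 's': 1, 'n': 9, 'v': 0}
lookup['t'] = 1 → {'a': 1, 'e': 8, 's': 1, 'n': 9, 'v': 0, 't': 1}
lookup['s']-lookup['e'] = 1-8 = -7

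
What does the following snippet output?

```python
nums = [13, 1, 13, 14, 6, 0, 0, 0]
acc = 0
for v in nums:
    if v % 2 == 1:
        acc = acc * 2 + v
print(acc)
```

67

v=13: odd, acc = 0*2+13 = 13
v=1: odd, acc = 13*2+1 = 27
v=13: odd, acc = 27*2+13 = 67
v=14: not odd
v=6: not odd
v=0: not odd
v=0: not odd
v=0: not odd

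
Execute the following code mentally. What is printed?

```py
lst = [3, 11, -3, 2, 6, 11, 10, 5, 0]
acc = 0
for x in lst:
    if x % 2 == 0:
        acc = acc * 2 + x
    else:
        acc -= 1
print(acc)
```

6

x=3: not even, acc = 0-1 = -1
x=11: not even, acc = (-1)-1 = -2
x=-3: not even, acc = (-2)-1 = -3
x=2: even, acc = (-3)*2+2 = -4
x=6: even, acc = (-4)*2+6 = -2
x=11: not even, acc = (-2)-1 = -3
x=10: even, acc = (-3)*2+10 = 4
x=5: not even, acc = 4-1 = 3
x=0: even, acc = 3*2+0 = 6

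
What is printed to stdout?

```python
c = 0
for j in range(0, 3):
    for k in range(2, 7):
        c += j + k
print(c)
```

j=0,k=2: c = 0+2 = 2
j=0,k=3: c = 2+3 = 5
j=0,k=4: c = 5+4 = 9
j=0,k=5: c = 9+5 = 14
j=0,k=6: c = 14+6 = 20
j=1,k=2: c = 20+3 = 23
j=1,k=3: c = 23+4 = 27
j=1,k=4: c = 27+5 = 32
j=1,k=5: c = 32+6 = 38
j=1,k=6: c = 38+7 = 45
j=2,k=2: c = 45+4 = 49
j=2,k=3: c = 49+5 = 54
j=2,k=4: c = 54+6 = 60
j=2,k=5: c = 60+7 = 67
j=2,k=6: c = 67+8 = 75

75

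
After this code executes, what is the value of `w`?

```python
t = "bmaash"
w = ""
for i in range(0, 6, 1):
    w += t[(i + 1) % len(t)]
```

i=0: add t[1]='m' → 'm'
i=1: add t[2]='a' → 'ma'
i=2: add t[3]='a' → 'maa'
i=3: add t[4]='s' → 'maas'
i=4: add t[5]='h' → 'maash'
i=5: add t[0]='b' → 'maashb'

'maashb'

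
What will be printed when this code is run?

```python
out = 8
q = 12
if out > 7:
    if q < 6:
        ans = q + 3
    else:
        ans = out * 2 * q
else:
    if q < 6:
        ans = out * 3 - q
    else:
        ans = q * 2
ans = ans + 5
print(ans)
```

out=8, q=12
out > 7 is True; q < 6 is False
→ ans = out * 2 * q = 192
ans = 192+5 = 197

197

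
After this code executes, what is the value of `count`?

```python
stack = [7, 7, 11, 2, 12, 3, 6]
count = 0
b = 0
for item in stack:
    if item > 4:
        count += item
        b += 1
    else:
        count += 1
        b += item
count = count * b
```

item=7: >4, count = 0+7 = 7; b=1
item=7: >4, count = 7+7 = 14; b=2
item=11: >4, count = 14+11 = 25; b=3
item=2: not >4, count = 25+1 = 26; b=5
item=12: >4, count = 26+12 = 38; b=6
item=3: not >4, count = 38+1 = 39; b=9
item=6: >4, count = 39+6 = 45; b=10
count*b = 45*10 = 450

450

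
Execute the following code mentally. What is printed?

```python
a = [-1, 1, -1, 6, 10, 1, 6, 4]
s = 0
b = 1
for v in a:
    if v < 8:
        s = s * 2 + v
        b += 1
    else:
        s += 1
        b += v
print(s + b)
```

v=-1: <8, s = 0*2+(-1) = -1; b=2
v=1: <8, s = (-1)*2+1 = -1; b=3
v=-1: <8, s = (-1)*2+(-1) = -3; b=4
v=6: <8, s = (-3)*2+6 = 0; b=5
v=10: not <8, s = 0+1 = 1; b=15
v=1: <8, s = 1*2+1 = 3; b=16
v=6: <8, s = 3*2+6 = 12; b=17
v=4: <8, s = 12*2+4 = 28; b=18
s+b = 28+18 = 46

46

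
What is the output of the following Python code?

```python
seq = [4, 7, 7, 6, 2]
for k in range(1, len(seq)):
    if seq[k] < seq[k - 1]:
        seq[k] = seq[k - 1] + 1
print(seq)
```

k=1: 7>=4, unchanged → [4, 7, 7, 6, 2]
k=2: 7>=7, unchanged → [4, 7, 7, 6, 2]
k=3: 6<7, seq[3] = 7+1 = 8 → [4, 7, 7, 8, 2]
k=4: 2<8, seq[4] = 8+1 = 9 → [4, 7, 7, 8, 9]

[4, 7, 7, 8, 9]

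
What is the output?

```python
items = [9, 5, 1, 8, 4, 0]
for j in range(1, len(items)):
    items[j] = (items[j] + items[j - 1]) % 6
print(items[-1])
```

j=1: items[1] = (5+9)%6 = 2 → [9, 2, 1, 8, 4, 0]
j=2: items[2] = (1+2)%6 = 3 → [9, 2, 3, 8, 4, 0]
j=3: items[3] = (8+3)%6 = 5 → [9, 2, 3, 5, 4, 0]
j=4: items[4] = (4+5)%6 = 3 → [9, 2, 3, 5, 3, 0]
j=5: items[5] = (0+3)%6 = 3 → [9, 2, 3, 5, 3, 3]

3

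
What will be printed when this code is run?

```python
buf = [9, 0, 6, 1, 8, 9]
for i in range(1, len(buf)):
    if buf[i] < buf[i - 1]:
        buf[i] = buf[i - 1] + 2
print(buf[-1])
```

i=1: 0<9, buf[1] = 9+2 = 11 → [9, 11, 6, 1, 8, 9]
i=2: 6<11, buf[2] = 11+2 = 13 → [9, 11, 13, 1, 8, 9]
i=3: 1<13, buf[3] = 13+2 = 15 → [9, 11, 13, 15, 8, 9]
i=4: 8<15, buf[4] = 15+2 = 17 → [9, 11, 13, 15, 17, 9]
i=5: 9<17, buf[5] = 17+2 = 19 → [9, 11, 13, 15, 17, 19]

19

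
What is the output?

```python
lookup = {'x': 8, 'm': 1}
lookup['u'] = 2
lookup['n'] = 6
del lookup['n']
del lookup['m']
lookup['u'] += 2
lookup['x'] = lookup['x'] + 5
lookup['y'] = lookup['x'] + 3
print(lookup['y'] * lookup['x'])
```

lookup['u'] = 2 → {'x': 8, 'm': 1, 'u': 2}
lookup['n'] = 6 → {'x': 8, 'm': 1, 'u': 2, 'n': 6}
del 'n' → {'x': 8, 'm': 1, 'u': 2}
del 'm' → {'x': 8, 'u': 2}
lookup['u'] = 2+2 = 4 → {'x': 8, 'u': 4}
lookup['x'] = lookup['x']+5 = 13 → {'x': 13, 'u': 4}
lookup['y'] = lookup['x']+3 = 16 → {'x': 13, 'u': 4, 'y': 16}
lookup['y']*lookup['x'] = 16*13 = 208

208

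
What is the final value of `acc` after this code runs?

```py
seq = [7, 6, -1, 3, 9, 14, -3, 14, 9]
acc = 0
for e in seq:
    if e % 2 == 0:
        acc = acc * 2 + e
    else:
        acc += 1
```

89

e=7: not even, acc = 0+1 = 1
e=6: even, acc = 1*2+6 = 8
e=-1: not even, acc = 8+1 = 9
e=3: not even, acc = 9+1 = 10
e=9: not even, acc = 10+1 = 11
e=14: even, acc = 11*2+14 = 36
e=-3: not even, acc = 36+1 = 37
e=14: even, acc = 37*2+14 = 88
e=9: not even, acc = 88+1 = 89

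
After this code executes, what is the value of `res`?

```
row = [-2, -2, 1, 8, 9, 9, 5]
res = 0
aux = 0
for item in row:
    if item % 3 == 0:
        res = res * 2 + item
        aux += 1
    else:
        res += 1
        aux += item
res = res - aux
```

32

item=-2: not %3==0, res = 0+1 = 1; aux=-2
item=-2: not %3==0, res = 1+1 = 2; aux=-4
item=1: not %3==0, res = 2+1 = 3; aux=-3
item=8: not %3==0, res = 3+1 = 4; aux=5
item=9: %3==0, res = 4*2+9 = 17; aux=6
item=9: %3==0, res = 17*2+9 = 43; aux=7
item=5: not %3==0, res = 43+1 = 44; aux=12
res-aux = 44-12 = 32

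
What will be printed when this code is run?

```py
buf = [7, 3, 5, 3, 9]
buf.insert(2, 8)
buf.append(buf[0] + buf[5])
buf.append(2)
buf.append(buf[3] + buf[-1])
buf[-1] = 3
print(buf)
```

insert 8 at 2 → [7, 3, 8, 5, 3, 9]
append buf[0]+buf[5] = 7+9 = 16 → [7, 3, 8, 5, 3, 9, 16]
append 2 → [7, 3, 8, 5, 3, 9, 16, 2]
append buf[3]+buf[-1] = 5+2 = 7 → [7, 3, 8, 5, 3, 9, 16, 2, 7]
buf[-1] = 3 → [7, 3, 8, 5, 3, 9, 16, 2, 3]

[7, 3, 8, 5, 3, 9, 16, 2, 3]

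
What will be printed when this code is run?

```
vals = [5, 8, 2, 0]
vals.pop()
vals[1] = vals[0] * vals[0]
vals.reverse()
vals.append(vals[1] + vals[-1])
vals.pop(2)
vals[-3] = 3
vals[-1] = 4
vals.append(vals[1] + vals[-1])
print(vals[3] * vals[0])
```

pop() removes 0 → [5, 8, 2]
vals[1] = vals[0]*vals[0] = 5*5 = 25 → [5, 25, 2]
reverse → [2, 25, 5]
append vals[1]+vals[-1] = 25+5 = 30 → [2, 25, 5, 30]
pop(2) removes 5 → [2, 25, 30]
vals[-3] = 3 → [3, 25, 30]
vals[-1] = 4 → [3, 25, 4]
append vals[1]+vals[-1] = 25+4 = 29 → [3, 25, 4, 29]
vals[3]*vals[0] = 29*3 = 87

87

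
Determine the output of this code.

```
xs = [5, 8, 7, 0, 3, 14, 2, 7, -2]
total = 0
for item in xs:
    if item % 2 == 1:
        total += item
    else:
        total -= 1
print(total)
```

17

item=5: odd, total = 0+5 = 5
item=8: not odd, total = 5-1 = 4
item=7: odd, total = 4+7 = 11
item=0: not odd, total = 11-1 = 10
item=3: odd, total = 10+3 = 13
item=14: not odd, total = 13-1 = 12
item=2: not odd, total = 12-1 = 11
item=7: odd, total = 11+7 = 18
item=-2: not odd, total = 18-1 = 17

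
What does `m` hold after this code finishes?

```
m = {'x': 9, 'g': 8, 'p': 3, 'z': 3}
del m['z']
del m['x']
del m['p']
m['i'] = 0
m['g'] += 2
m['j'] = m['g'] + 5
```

{'g': 10, 'i': 0, 'j': 15}

del 'z' → {'x': 9, 'g': 8, 'p': 3}
del 'x' → {'g': 8, 'p': 3}
del 'p' → {'g': 8}
m['i'] = 0 → {'g': 8, 'i': 0}
m['g'] = 8+2 = 10 → {'g': 10, 'i': 0}
m['j'] = m['g']+5 = 15 → {'g': 10, 'i': 0, 'j': 15}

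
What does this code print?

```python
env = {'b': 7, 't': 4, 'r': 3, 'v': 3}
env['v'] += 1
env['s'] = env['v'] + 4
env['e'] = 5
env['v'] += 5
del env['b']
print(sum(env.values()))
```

env['v'] = 3+1 = 4 → {'b': 7, 't': 4, 'r': 3, 'v': 4}
env['s'] = env['v']+4 = 8 → {'b': 7, 't': 4, 'r': 3, 'v': 4, 's': 8}
env['e'] = 5 → {'b': 7, 't': 4, 'r': 3, 'v': 4, 's': 8, 'e': 5}
env['v'] = 4+5 = 9 → {'b': 7, 't': 4, 'r': 3, 'v': 9, 's': 8, 'e': 5}
del 'b' → {'t': 4, 'r': 3, 'v': 9, 's': 8, 'e': 5}
sum of values = 29

29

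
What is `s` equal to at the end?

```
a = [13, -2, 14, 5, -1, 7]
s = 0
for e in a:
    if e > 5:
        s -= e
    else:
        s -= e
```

e=13: >5, s = 0-13 = -13
e=-2: not >5, s = (-13)-(-2) = -11
e=14: >5, s = (-11)-14 = -25
e=5: not >5, s = (-25)-5 = -30
e=-1: not >5, s = (-30)-(-1) = -29
e=7: >5, s = (-29)-7 = -36

-36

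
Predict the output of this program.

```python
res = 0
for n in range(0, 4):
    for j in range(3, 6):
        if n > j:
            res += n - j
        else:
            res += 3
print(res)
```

36

n=0,j=3: not 0>3, res = 0+3 = 3
n=0,j=4: not 0>4, res = 3+3 = 6
n=0,j=5: not 0>5, res = 6+3 = 9
n=1,j=3: not 1>3, res = 9+3 = 12
n=1,j=4: not 1>4, res = 12+3 = 15
n=1,j=5: not 1>5, res = 15+3 = 18
n=2,j=3: not 2>3, res = 18+3 = 21
n=2,j=4: not 2>4, res = 21+3 = 24
n=2,j=5: not 2>5, res = 24+3 = 27
n=3,j=3: not 3>3, res = 27+3 = 30
n=3,j=4: not 3>4, res = 30+3 = 33
n=3,j=5: not 3>5, res = 33+3 = 36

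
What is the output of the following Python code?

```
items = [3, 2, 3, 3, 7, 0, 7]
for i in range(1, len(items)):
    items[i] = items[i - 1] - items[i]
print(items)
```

[3, 1, -2, -5, -12, -12, -19]

i=1: items[1] = 3-2 = 1 → [3, 1, 3, 3, 7, 0, 7]
i=2: items[2] = 1-3 = -2 → [3, 1, -2, 3, 7, 0, 7]
i=3: items[3] = (-2)-3 = -5 → [3, 1, -2, -5, 7, 0, 7]
i=4: items[4] = (-5)-7 = -12 → [3, 1, -2, -5, -12, 0, 7]
i=5: items[5] = (-12)-0 = -12 → [3, 1, -2, -5, -12, -12, 7]
i=6: items[6] = (-12)-7 = -19 → [3, 1, -2, -5, -12, -12, -19]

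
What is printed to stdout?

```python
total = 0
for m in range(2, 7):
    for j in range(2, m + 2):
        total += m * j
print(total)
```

m=2,j=2: total = 0+4 = 4
m=2,j=3: total = 4+6 = 10
m=3,j=2: total = 10+6 = 16
m=3,j=3: total = 16+9 = 25
m=3,j=4: total = 25+12 = 37
m=4,j=2: total = 37+8 = 45
m=4,j=3: total = 45+12 = 57
m=4,j=4: total = 57+16 = 73
m=4,j=5: total = 73+20 = 93
m=5,j=2: total = 93+10 = 103
m=5,j=3: total = 103+15 = 118
m=5,j=4: total = 118+20 = 138
m=5,j=5: total = 138+25 = 163
m=5,j=6: total = 163+30 = 193
m=6,j=2: total = 193+12 = 205
m=6,j=3: total = 205+18 = 223
m=6,j=4: total = 223+24 = 247
m=6,j=5: total = 247+30 = 277
m=6,j=6: total = 277+36 = 313
m=6,j=7: total = 313+42 = 355

355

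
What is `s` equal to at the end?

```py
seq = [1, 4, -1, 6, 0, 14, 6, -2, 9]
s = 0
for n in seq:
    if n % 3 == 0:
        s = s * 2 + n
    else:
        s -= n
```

-47

n=1: not %3==0, s = 0-1 = -1
n=4: not %3==0, s = (-1)-4 = -5
n=-1: not %3==0, s = (-5)-(-1) = -4
n=6: %3==0, s = (-4)*2+6 = -2
n=0: %3==0, s = (-2)*2+0 = -4
n=14: not %3==0, s = (-4)-14 = -18
n=6: %3==0, s = (-18)*2+6 = -30
n=-2: not %3==0, s = (-30)-(-2) = -28
n=9: %3==0, s = (-28)*2+9 = -47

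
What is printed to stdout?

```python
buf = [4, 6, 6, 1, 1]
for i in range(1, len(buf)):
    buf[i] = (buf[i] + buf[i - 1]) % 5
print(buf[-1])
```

i=1: buf[1] = (6+4)%5 = 0 → [4, 0, 6, 1, 1]
i=2: buf[2] = (6+0)%5 = 1 → [4, 0, 1, 1, 1]
i=3: buf[3] = (1+1)%5 = 2 → [4, 0, 1, 2, 1]
i=4: buf[4] = (1+2)%5 = 3 → [4, 0, 1, 2, 3]

3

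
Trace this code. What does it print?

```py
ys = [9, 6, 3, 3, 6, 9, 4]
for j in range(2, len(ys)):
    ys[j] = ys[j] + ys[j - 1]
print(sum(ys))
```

112

j=2: ys[2] = 3+6 = 9 → [9, 6, 9, 3, 6, 9, 4]
j=3: ys[3] = 3+9 = 12 → [9, 6, 9, 12, 6, 9, 4]
j=4: ys[4] = 6+12 = 18 → [9, 6, 9, 12, 18, 9, 4]
j=5: ys[5] = 9+18 = 27 → [9, 6, 9, 12, 18, 27, 4]
j=6: ys[6] = 4+27 = 31 → [9, 6, 9, 12, 18, 27, 31]
sum = 112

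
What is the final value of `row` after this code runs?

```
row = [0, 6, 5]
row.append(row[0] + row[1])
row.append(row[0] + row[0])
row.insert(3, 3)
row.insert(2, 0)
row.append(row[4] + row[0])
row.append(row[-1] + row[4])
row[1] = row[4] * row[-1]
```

[0, 18, 0, 5, 3, 6, 0, 3, 6]

append row[0]+row[1] = 0+6 = 6 → [0, 6, 5, 6]
append row[0]+row[0] = 0+0 = 0 → [0, 6, 5, 6, 0]
insert 3 at 3 → [0, 6, 5, 3, 6, 0]
insert 0 at 2 → [0, 6, 0, 5, 3, 6, 0]
append row[4]+row[0] = 3+0 = 3 → [0, 6, 0, 5, 3, 6, 0, 3]
append row[-1]+row[4] = 3+3 = 6 → [0, 6, 0, 5, 3, 6, 0, 3, 6]
row[1] = row[4]*row[-1] = 3*6 = 18 → [0, 18, 0, 5, 3, 6, 0, 3, 6]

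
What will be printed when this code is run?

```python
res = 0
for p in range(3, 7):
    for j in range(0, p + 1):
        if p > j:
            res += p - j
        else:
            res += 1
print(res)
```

56

p=3,j=0: 3>0, res = 0+3 = 3
p=3,j=1: 3>1, res = 3+2 = 5
p=3,j=2: 3>2, res = 5+1 = 6
p=3,j=3: not 3>3, res = 6+1 = 7
p=4,j=0: 4>0, res = 7+4 = 11
p=4,j=1: 4>1, res = 11+3 = 14
p=4,j=2: 4>2, res = 14+2 = 16
p=4,j=3: 4>3, res = 16+1 = 17
p=4,j=4: not 4>4, res = 17+1 = 18
p=5,j=0: 5>0, res = 18+5 = 23
p=5,j=1: 5>1, res = 23+4 = 27
p=5,j=2: 5>2, res = 27+3 = 30
p=5,j=3: 5>3, res = 30+2 = 32
p=5,j=4: 5>4, res = 32+1 = 33
p=5,j=5: not 5>5, res = 33+1 = 34
p=6,j=0: 6>0, res = 34+6 = 40
p=6,j=1: 6>1, res = 40+5 = 45
p=6,j=2: 6>2, res = 45+4 = 49
p=6,j=3: 6>3, res = 49+3 = 52
p=6,j=4: 6>4, res = 52+2 = 54
p=6,j=5: 6>5, res = 54+1 = 55
p=6,j=6: not 6>6, res = 55+1 = 56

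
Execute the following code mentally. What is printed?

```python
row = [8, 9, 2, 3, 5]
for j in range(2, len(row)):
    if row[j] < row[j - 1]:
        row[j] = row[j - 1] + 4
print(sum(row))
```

68

j=2: 2<9, row[2] = 9+4 = 13 → [8, 9, 13, 3, 5]
j=3: 3<13, row[3] = 13+4 = 17 → [8, 9, 13, 17, 5]
j=4: 5<17, row[4] = 17+4 = 21 → [8, 9, 13, 17, 21]
sum = 68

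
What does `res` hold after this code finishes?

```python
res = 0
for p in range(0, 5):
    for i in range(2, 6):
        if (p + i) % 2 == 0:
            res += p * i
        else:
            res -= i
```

32

p=0,i=2: even sum, res = 0+0 = 0
p=0,i=3: odd sum, res = 0-3 = -3
p=0,i=4: even sum, res = (-3)+0 = -3
p=0,i=5: odd sum, res = (-3)-5 = -8
p=1,i=2: odd sum, res = (-8)-2 = -10
p=1,i=3: even sum, res = (-10)+3 = -7
p=1,i=4: odd sum, res = (-7)-4 = -11
p=1,i=5: even sum, res = (-11)+5 = -6
p=2,i=2: even sum, res = (-6)+4 = -2
p=2,i=3: odd sum, res = (-2)-3 = -5
p=2,i=4: even sum, res = (-5)+8 = 3
p=2,i=5: odd sum, res = 3-5 = -2
p=3,i=2: odd sum, res = (-2)-2 = -4
p=3,i=3: even sum, res = (-4)+9 = 5
p=3,i=4: odd sum, res = 5-4 = 1
p=3,i=5: even sum, res = 1+15 = 16
p=4,i=2: even sum, res = 16+8 = 24
p=4,i=3: odd sum, res = 24-3 = 21
p=4,i=4: even sum, res = 21+16 = 37
p=4,i=5: odd sum, res = 37-5 = 32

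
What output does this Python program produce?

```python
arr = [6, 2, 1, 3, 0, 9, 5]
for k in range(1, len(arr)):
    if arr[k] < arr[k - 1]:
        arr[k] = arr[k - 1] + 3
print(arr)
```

k=1: 2<6, arr[1] = 6+3 = 9 → [6, 9, 1, 3, 0, 9, 5]
k=2: 1<9, arr[2] = 9+3 = 12 → [6, 9, 12, 3, 0, 9, 5]
k=3: 3<12, arr[3] = 12+3 = 15 → [6, 9, 12, 15, 0, 9, 5]
k=4: 0<15, arr[4] = 15+3 = 18 → [6, 9, 12, 15, 18, 9, 5]
k=5: 9<18, arr[5] = 18+3 = 21 → [6, 9, 12, 15, 18, 21, 5]
k=6: 5<21, arr[6] = 21+3 = 24 → [6, 9, 12, 15, 18, 21, 24]

[6, 9, 12, 15, 18, 21, 24]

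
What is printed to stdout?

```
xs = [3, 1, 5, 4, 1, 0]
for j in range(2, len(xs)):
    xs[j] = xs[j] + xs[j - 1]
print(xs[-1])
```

11

j=2: xs[2] = 5+1 = 6 → [3, 1, 6, 4, 1, 0]
j=3: xs[3] = 4+6 = 10 → [3, 1, 6, 10, 1, 0]
j=4: xs[4] = 1+10 = 11 → [3, 1, 6, 10, 11, 0]
j=5: xs[5] = 0+11 = 11 → [3, 1, 6, 10, 11, 11]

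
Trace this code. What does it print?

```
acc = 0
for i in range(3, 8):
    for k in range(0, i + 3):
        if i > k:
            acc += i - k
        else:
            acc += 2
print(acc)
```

110

i=3,k=0: 3>0, acc = 0+3 = 3
i=3,k=1: 3>1, acc = 3+2 = 5
i=3,k=2: 3>2, acc = 5+1 = 6
i=3,k=3: not 3>3, acc = 6+2 = 8
i=3,k=4: not 3>4, acc = 8+2 = 10
i=3,k=5: not 3>5, acc = 10+2 = 12
i=4,k=0: 4>0, acc = 12+4 = 16
i=4,k=1: 4>1, acc = 16+3 = 19
i=4,k=2: 4>2, acc = 19+2 = 21
i=4,k=3: 4>3, acc = 21+1 = 22
i=4,k=4: not 4>4, acc = 22+2 = 24
i=4,k=5: not 4>5, acc = 24+2 = 26
i=4,k=6: not 4>6, acc = 26+2 = 28
i=5,k=0: 5>0, acc = 28+5 = 33
i=5,k=1: 5>1, acc = 33+4 = 37
i=5,k=2: 5>2, acc = 37+3 = 40
i=5,k=3: 5>3, acc = 40+2 = 42
i=5,k=4: 5>4, acc = 42+1 = 43
i=5,k=5: not 5>5, acc = 43+2 = 45
i=5,k=6: not 5>6, acc = 45+2 = 47
i=5,k=7: not 5>7, acc = 47+2 = 49
i=6,k=0: 6>0, acc = 49+6 = 55
i=6,k=1: 6>1, acc = 55+5 = 60
i=6,k=2: 6>2, acc = 60+4 = 64
i=6,k=3: 6>3, acc = 64+3 = 67
i=6,k=4: 6>4, acc = 67+2 = 69
i=6,k=5: 6>5, acc = 69+1 = 70
i=6,k=6: not 6>6, acc = 70+2 = 72
i=6,k=7: not 6>7, acc = 72+2 = 74
i=6,k=8: not 6>8, acc = 74+2 = 76
i=7,k=0: 7>0, acc = 76+7 = 83
i=7,k=1: 7>1, acc = 83+6 = 89
i=7,k=2: 7>2, acc = 89+5 = 94
i=7,k=3: 7>3, acc = 94+4 = 98
i=7,k=4: 7>4, acc = 98+3 = 101
i=7,k=5: 7>5, acc = 101+2 = 103
i=7,k=6: 7>6, acc = 103+1 = 104
i=7,k=7: not 7>7, acc = 104+2 = 106
i=7,k=8: not 7>8, acc = 106+2 = 108
i=7,k=9: not 7>9, acc = 108+2 = 110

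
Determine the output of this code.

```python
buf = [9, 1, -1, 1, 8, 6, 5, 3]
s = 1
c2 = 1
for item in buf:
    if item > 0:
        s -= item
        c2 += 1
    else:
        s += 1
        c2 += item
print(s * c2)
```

item=9: >0, s = 1-9 = -8; c2=2
item=1: >0, s = (-8)-1 = -9; c2=3
item=-1: not >0, s = (-9)+1 = -8; c2=2
item=1: >0, s = (-8)-1 = -9; c2=3
item=8: >0, s = (-9)-8 = -17; c2=4
item=6: >0, s = (-17)-6 = -23; c2=5
item=5: >0, s = (-23)-5 = -28; c2=6
item=3: >0, s = (-28)-3 = -31; c2=7
s*c2 = (-31)*7 = -217

-217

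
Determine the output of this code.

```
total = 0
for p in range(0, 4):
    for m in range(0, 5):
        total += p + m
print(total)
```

70

p=0,m=0: total = 0+0 = 0
p=0,m=1: total = 0+1 = 1
p=0,m=2: total = 1+2 = 3
p=0,m=3: total = 3+3 = 6
p=0,m=4: total = 6+4 = 10
p=1,m=0: total = 10+1 = 11
p=1,m=1: total = 11+2 = 13
p=1,m=2: total = 13+3 = 16
p=1,m=3: total = 16+4 = 20
p=1,m=4: total = 20+5 = 25
p=2,m=0: total = 25+2 = 27
p=2,m=1: total = 27+3 = 30
p=2,m=2: total = 30+4 = 34
p=2,m=3: total = 34+5 = 39
p=2,m=4: total = 39+6 = 45
p=3,m=0: total = 45+3 = 48
p=3,m=1: total = 48+4 = 52
p=3,m=2: total = 52+5 = 57
p=3,m=3: total = 57+6 = 63
p=3,m=4: total = 63+7 = 70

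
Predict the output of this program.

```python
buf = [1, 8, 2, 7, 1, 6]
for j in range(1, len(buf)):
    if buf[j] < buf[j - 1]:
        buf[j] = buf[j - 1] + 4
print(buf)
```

j=1: 8>=1, unchanged → [1, 8, 2, 7, 1, 6]
j=2: 2<8, buf[2] = 8+4 = 12 → [1, 8, 12, 7, 1, 6]
j=3: 7<12, buf[3] = 12+4 = 16 → [1, 8, 12, 16, 1, 6]
j=4: 1<16, buf[4] = 16+4 = 20 → [1, 8, 12, 16, 20, 6]
j=5: 6<20, buf[5] = 20+4 = 24 → [1, 8, 12, 16, 20, 24]

[1, 8, 12, 16, 20, 24]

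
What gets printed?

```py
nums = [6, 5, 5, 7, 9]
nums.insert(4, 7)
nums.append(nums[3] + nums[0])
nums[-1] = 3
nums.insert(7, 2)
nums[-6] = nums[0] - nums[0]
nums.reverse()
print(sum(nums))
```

insert 7 at 4 → [6, 5, 5, 7, 7, 9]
append nums[3]+nums[0] = 7+6 = 13 → [6, 5, 5, 7, 7, 9, 13]
nums[-1] = 3 → [6, 5, 5, 7, 7, 9, 3]
insert 2 at 7 → [6, 5, 5, 7, 7, 9, 3, 2]
nums[-6] = nums[0]-nums[0] = 6-6 = 0 → [6, 5, 0, 7, 7, 9, 3, 2]
reverse → [2, 3, 9, 7, 7, 0, 5, 6]
sum = 39

39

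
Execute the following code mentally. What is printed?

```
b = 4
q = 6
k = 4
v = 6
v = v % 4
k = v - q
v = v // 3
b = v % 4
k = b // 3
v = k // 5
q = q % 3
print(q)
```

v = 6%4 = 2
k = 2-6 = -4
v = 2//3 = 0
b = 0%4 = 0
k = 0//3 = 0
v = 0//5 = 0
q = 6%3 = 0

0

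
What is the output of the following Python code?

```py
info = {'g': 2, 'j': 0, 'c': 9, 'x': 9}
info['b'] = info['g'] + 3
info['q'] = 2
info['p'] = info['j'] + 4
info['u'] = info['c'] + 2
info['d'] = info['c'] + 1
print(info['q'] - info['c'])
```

info['b'] = info['g']+3 = 5 → {'g': 2, 'j': 0, 'c': 9, 'x': 9, 'b': 5}
info['q'] = 2 → {'g': 2, 'j': 0, 'c': 9, 'x': 9, 'b': 5, 'q': 2}
info['p'] = info['j']+4 = 4 → {'g': 2, 'j': 0, 'c': 9, 'x': 9, 'b': 5, 'q': 2, 'p': 4}
info['u'] = info['c']+2 = 11 → {'g': 2, 'j': 0, 'c': 9, 'x': 9, 'b': 5, 'q': 2, 'p': 4, 'u': 11}
info['d'] = info['c']+1 = 10 → {'g': 2, 'j': 0, 'c': 9, 'x': 9, 'b': 5, 'q': 2, 'p': 4, 'u': 11, 'd': 10}
info['q']-info['c'] = 2-9 = -7

-7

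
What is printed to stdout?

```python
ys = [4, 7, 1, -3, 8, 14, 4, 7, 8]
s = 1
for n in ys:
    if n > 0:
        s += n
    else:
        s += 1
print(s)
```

n=4: >0, s = 1+4 = 5
n=7: >0, s = 5+7 = 12
n=1: >0, s = 12+1 = 13
n=-3: not >0, s = 13+1 = 14
n=8: >0, s = 14+8 = 22
n=14: >0, s = 22+14 = 36
n=4: >0, s = 36+4 = 40
n=7: >0, s = 40+7 = 47
n=8: >0, s = 47+8 = 55

55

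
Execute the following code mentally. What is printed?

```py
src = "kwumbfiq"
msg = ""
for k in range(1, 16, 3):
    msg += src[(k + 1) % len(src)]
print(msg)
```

k=1: add src[2]='u' → 'u'
k=4: add src[5]='f' → 'uf'
k=7: add src[0]='k' → 'ufk'
k=10: add src[3]='m' → 'ufkm'
k=13: add src[6]='i' → 'ufkmi'

ufkmi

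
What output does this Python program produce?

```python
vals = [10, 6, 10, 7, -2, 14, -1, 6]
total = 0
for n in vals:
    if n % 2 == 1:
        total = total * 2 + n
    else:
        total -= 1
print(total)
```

-4

n=10: not odd, total = 0-1 = -1
n=6: not odd, total = (-1)-1 = -2
n=10: not odd, total = (-2)-1 = -3
n=7: odd, total = (-3)*2+7 = 1
n=-2: not odd, total = 1-1 = 0
n=14: not odd, total = 0-1 = -1
n=-1: odd, total = (-1)*2+(-1) = -3
n=6: not odd, total = (-3)-1 = -4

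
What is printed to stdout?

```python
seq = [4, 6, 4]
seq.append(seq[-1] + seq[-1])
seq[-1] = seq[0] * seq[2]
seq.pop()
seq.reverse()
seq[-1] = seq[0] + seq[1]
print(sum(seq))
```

append seq[-1]+seq[-1] = 4+4 = 8 → [4, 6, 4, 8]
seq[-1] = seq[0]*seq[2] = 4*4 = 16 → [4, 6, 4, 16]
pop() removes 16 → [4, 6, 4]
reverse → [4, 6, 4]
seq[-1] = seq[0]+seq[1] = 4+6 = 10 → [4, 6, 10]
sum = 20

20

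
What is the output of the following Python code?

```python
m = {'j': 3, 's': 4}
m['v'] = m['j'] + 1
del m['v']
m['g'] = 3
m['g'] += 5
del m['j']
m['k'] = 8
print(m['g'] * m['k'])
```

64

m['v'] = m['j']+1 = 4 → {'j': 3, 's': 4, 'v': 4}
del 'v' → {'j': 3, 's': 4}
m['g'] = 3 → {'j': 3, 's': 4, 'g': 3}
m['g'] = 3+5 = 8 → {'j': 3, 's': 4, 'g': 8}
del 'j' → {'s': 4, 'g': 8}
m['k'] = 8 → {'s': 4, 'g': 8, 'k': 8}
m['g']*m['k'] = 8*8 = 64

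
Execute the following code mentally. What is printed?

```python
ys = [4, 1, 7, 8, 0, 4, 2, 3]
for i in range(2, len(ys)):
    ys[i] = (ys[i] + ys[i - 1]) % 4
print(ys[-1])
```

1

i=2: ys[2] = (7+1)%4 = 0 → [4, 1, 0, 8, 0, 4, 2, 3]
i=3: ys[3] = (8+0)%4 = 0 → [4, 1, 0, 0, 0, 4, 2, 3]
i=4: ys[4] = (0+0)%4 = 0 → [4, 1, 0, 0, 0, 4, 2, 3]
i=5: ys[5] = (4+0)%4 = 0 → [4, 1, 0, 0, 0, 0, 2, 3]
i=6: ys[6] = (2+0)%4 = 2 → [4, 1, 0, 0, 0, 0, 2, 3]
i=7: ys[7] = (3+2)%4 = 1 → [4, 1, 0, 0, 0, 0, 2, 1]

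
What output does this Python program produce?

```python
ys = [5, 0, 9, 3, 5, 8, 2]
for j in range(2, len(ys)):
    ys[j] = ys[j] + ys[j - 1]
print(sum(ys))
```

j=2: ys[2] = 9+0 = 9 → [5, 0, 9, 3, 5, 8, 2]
j=3: ys[3] = 3+9 = 12 → [5, 0, 9, 12, 5, 8, 2]
j=4: ys[4] = 5+12 = 17 → [5, 0, 9, 12, 17, 8, 2]
j=5: ys[5] = 8+17 = 25 → [5, 0, 9, 12, 17, 25, 2]
j=6: ys[6] = 2+25 = 27 → [5, 0, 9, 12, 17, 25, 27]
sum = 95

95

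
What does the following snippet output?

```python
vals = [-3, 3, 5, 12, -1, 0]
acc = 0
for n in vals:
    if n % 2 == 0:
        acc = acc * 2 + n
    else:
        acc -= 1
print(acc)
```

10

n=-3: not even, acc = 0-1 = -1
n=3: not even, acc = (-1)-1 = -2
n=5: not even, acc = (-2)-1 = -3
n=12: even, acc = (-3)*2+12 = 6
n=-1: not even, acc = 6-1 = 5
n=0: even, acc = 5*2+0 = 10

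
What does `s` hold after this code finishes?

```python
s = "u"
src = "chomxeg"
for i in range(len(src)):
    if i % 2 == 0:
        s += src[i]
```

i=0: add 'c' → 'uc'
i=1: skip
i=2: add 'o' → 'uco'
i=3: skip
i=4: add 'x' → 'ucox'
i=5: skip
i=6: add 'g' → 'ucoxg'

'ucoxg'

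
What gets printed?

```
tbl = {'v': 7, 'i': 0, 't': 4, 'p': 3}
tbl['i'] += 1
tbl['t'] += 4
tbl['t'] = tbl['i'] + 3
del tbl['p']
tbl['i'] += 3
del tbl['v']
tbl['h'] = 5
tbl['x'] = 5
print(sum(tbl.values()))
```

18

tbl['i'] = 0+1 = 1 → {'v': 7, 'i': 1, 't': 4, 'p': 3}
tbl['t'] = 4+4 = 8 → {'v': 7, 'i': 1, 't': 8, 'p': 3}
tbl['t'] = tbl['i']+3 = 4 → {'v': 7, 'i': 1, 't': 4, 'p': 3}
del 'p' → {'v': 7, 'i': 1, 't': 4}
tbl['i'] = 1+3 = 4 → {'v': 7, 'i': 4, 't': 4}
del 'v' → {'i': 4, 't': 4}
tbl['h'] = 5 → {'i': 4, 't': 4, 'h': 5}
tbl['x'] = 5 → {'i': 4, 't': 4, 'h': 5, 'x': 5}
sum of values = 18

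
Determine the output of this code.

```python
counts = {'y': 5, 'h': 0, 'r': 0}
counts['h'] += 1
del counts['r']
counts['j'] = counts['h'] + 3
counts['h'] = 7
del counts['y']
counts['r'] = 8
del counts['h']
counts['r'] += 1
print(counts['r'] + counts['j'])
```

counts['h'] = 0+1 = 1 → {'y': 5, 'h': 1, 'r': 0}
del 'r' → {'y': 5, 'h': 1}
counts['j'] = counts['h']+3 = 4 → {'y': 5, 'h': 1, 'j': 4}
counts['h'] = 7 → {'y': 5, 'h': 7, 'j': 4}
del 'y' → {'h': 7, 'j': 4}
counts['r'] = 8 → {'h': 7, 'j': 4, 'r': 8}
del 'h' → {'j': 4, 'r': 8}
counts['r'] = 8+1 = 9 → {'j': 4, 'r': 9}
counts['r']+counts['j'] = 9+4 = 13

13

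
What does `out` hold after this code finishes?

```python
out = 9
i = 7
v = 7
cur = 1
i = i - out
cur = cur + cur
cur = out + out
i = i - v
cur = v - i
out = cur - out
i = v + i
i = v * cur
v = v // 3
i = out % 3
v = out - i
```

i = 7-9 = -2
cur = 1+1 = 2
cur = 9+9 = 18
i = (-2)-7 = -9
cur = 7-(-9) = 16
out = 16-9 = 7
i = 7+(-9) = -2
i = 7*16 = 112
v = 7//3 = 2
i = 7%3 = 1
v = 7-1 = 6

7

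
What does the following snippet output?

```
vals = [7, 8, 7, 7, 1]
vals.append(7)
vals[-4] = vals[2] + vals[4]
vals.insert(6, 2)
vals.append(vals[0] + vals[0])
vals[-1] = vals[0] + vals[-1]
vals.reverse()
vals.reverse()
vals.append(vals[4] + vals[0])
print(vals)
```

[7, 8, 8, 7, 1, 7, 2, 21, 8]

append 7 → [7, 8, 7, 7, 1, 7]
vals[-4] = vals[2]+vals[4] = 7+1 = 8 → [7, 8, 8, 7, 1, 7]
insert 2 at 6 → [7, 8, 8, 7, 1, 7, 2]
append vals[0]+vals[0] = 7+7 = 14 → [7, 8, 8, 7, 1, 7, 2, 14]
vals[-1] = vals[0]+vals[-1] = 7+14 = 21 → [7, 8, 8, 7, 1, 7, 2, 21]
reverse → [21, 2, 7, 1, 7, 8, 8, 7]
reverse → [7, 8, 8, 7, 1, 7, 2, 21]
append vals[4]+vals[0] = 1+7 = 8 → [7, 8, 8, 7, 1, 7, 2, 21, 8]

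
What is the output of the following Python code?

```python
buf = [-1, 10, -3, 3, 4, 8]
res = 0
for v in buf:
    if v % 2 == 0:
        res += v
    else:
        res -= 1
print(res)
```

v=-1: not even, res = 0-1 = -1
v=10: even, res = (-1)+10 = 9
v=-3: not even, res = 9-1 = 8
v=3: not even, res = 8-1 = 7
v=4: even, res = 7+4 = 11
v=8: even, res = 11+8 = 19

19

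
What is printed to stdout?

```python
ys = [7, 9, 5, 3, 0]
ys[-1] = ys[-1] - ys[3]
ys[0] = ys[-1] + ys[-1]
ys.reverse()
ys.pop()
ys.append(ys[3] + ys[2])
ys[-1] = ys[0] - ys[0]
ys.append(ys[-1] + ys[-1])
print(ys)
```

ys[-1] = ys[-1]-ys[3] = 0-3 = -3 → [7, 9, 5, 3, -3]
ys[0] = ys[-1]+ys[-1] = (-3)+(-3) = -6 → [-6, 9, 5, 3, -3]
reverse → [-3, 3, 5, 9, -6]
pop() removes -6 → [-3, 3, 5, 9]
append ys[3]+ys[2] = 9+5 = 14 → [-3, 3, 5, 9, 14]
ys[-1] = ys[0]-ys[0] = (-3)-(-3) = 0 → [-3, 3, 5, 9, 0]
append ys[-1]+ys[-1] = 0+0 = 0 → [-3, 3, 5, 9, 0, 0]

[-3, 3, 5, 9, 0, 0]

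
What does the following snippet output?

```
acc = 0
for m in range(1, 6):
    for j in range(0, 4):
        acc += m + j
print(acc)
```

90

m=1,j=0: acc = 0+1 = 1
m=1,j=1: acc = 1+2 = 3
m=1,j=2: acc = 3+3 = 6
m=1,j=3: acc = 6+4 = 10
m=2,j=0: acc = 10+2 = 12
m=2,j=1: acc = 12+3 = 15
m=2,j=2: acc = 15+4 = 19
m=2,j=3: acc = 19+5 = 24
m=3,j=0: acc = 24+3 = 27
m=3,j=1: acc = 27+4 = 31
m=3,j=2: acc = 31+5 = 36
m=3,j=3: acc = 36+6 = 42
m=4,j=0: acc = 42+4 = 46
m=4,j=1: acc = 46+5 = 51
m=4,j=2: acc = 51+6 = 57
m=4,j=3: acc = 57+7 = 64
m=5,j=0: acc = 64+5 = 69
m=5,j=1: acc = 69+6 = 75
m=5,j=2: acc = 75+7 = 82
m=5,j=3: acc = 82+8 = 90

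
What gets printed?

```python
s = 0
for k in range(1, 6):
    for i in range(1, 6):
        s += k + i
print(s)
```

k=1,i=1: s = 0+2 = 2
k=1,i=2: s = 2+3 = 5
k=1,i=3: s = 5+4 = 9
k=1,i=4: s = 9+5 = 14
k=1,i=5: s = 14+6 = 20
k=2,i=1: s = 20+3 = 23
k=2,i=2: s = 23+4 = 27
k=2,i=3: s = 27+5 = 32
k=2,i=4: s = 32+6 = 38
k=2,i=5: s = 38+7 = 45
k=3,i=1: s = 45+4 = 49
k=3,i=2: s = 49+5 = 54
k=3,i=3: s = 54+6 = 60
k=3,i=4: s = 60+7 = 67
k=3,i=5: s = 67+8 = 75
k=4,i=1: s = 75+5 = 80
k=4,i=2: s = 80+6 = 86
k=4,i=3: s = 86+7 = 93
k=4,i=4: s = 93+8 = 101
k=4,i=5: s = 101+9 = 110
k=5,i=1: s = 110+6 = 116
k=5,i=2: s = 116+7 = 123
k=5,i=3: s = 123+8 = 131
k=5,i=4: s = 131+9 = 140
k=5,i=5: s = 140+10 = 150

150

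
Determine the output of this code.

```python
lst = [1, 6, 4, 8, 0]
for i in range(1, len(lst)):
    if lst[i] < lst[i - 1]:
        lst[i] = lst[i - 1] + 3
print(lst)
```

[1, 6, 9, 12, 15]

i=1: 6>=1, unchanged → [1, 6, 4, 8, 0]
i=2: 4<6, lst[2] = 6+3 = 9 → [1, 6, 9, 8, 0]
i=3: 8<9, lst[3] = 9+3 = 12 → [1, 6, 9, 12, 0]
i=4: 0<12, lst[4] = 12+3 = 15 → [1, 6, 9, 12, 15]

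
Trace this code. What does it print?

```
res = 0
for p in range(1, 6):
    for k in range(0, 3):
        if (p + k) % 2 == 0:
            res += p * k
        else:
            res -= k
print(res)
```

13

p=1,k=0: odd sum, res = 0-0 = 0
p=1,k=1: even sum, res = 0+1 = 1
p=1,k=2: odd sum, res = 1-2 = -1
p=2,k=0: even sum, res = (-1)+0 = -1
p=2,k=1: odd sum, res = (-1)-1 = -2
p=2,k=2: even sum, res = (-2)+4 = 2
p=3,k=0: odd sum, res = 2-0 = 2
p=3,k=1: even sum, res = 2+3 = 5
p=3,k=2: odd sum, res = 5-2 = 3
p=4,k=0: even sum, res = 3+0 = 3
p=4,k=1: odd sum, res = 3-1 = 2
p=4,k=2: even sum, res = 2+8 = 10
p=5,k=0: odd sum, res = 10-0 = 10
p=5,k=1: even sum, res = 10+5 = 15
p=5,k=2: odd sum, res = 15-2 = 13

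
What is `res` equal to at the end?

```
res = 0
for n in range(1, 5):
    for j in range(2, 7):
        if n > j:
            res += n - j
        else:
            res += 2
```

n=1,j=2: not 1>2, res = 0+2 = 2
n=1,j=3: not 1>3, res = 2+2 = 4
n=1,j=4: not 1>4, res = 4+2 = 6
n=1,j=5: not 1>5, res = 6+2 = 8
n=1,j=6: not 1>6, res = 8+2 = 10
n=2,j=2: not 2>2, res = 10+2 = 12
n=2,j=3: not 2>3, res = 12+2 = 14
n=2,j=4: not 2>4, res = 14+2 = 16
n=2,j=5: not 2>5, res = 16+2 = 18
n=2,j=6: not 2>6, res = 18+2 = 20
n=3,j=2: 3>2, res = 20+1 = 21
n=3,j=3: not 3>3, res = 21+2 = 23
n=3,j=4: not 3>4, res = 23+2 = 25
n=3,j=5: not 3>5, res = 25+2 = 27
n=3,j=6: not 3>6, res = 27+2 = 29
n=4,j=2: 4>2, res = 29+2 = 31
n=4,j=3: 4>3, res = 31+1 = 32
n=4,j=4: not 4>4, res = 32+2 = 34
n=4,j=5: not 4>5, res = 34+2 = 36
n=4,j=6: not 4>6, res = 36+2 = 38

38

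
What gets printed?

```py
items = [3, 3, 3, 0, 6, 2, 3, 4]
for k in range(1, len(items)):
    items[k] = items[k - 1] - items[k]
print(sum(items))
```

k=1: items[1] = 3-3 = 0 → [3, 0, 3, 0, 6, 2, 3, 4]
k=2: items[2] = 0-3 = -3 → [3, 0, -3, 0, 6, 2, 3, 4]
k=3: items[3] = (-3)-0 = -3 → [3, 0, -3, -3, 6, 2, 3, 4]
k=4: items[4] = (-3)-6 = -9 → [3, 0, -3, -3, -9, 2, 3, 4]
k=5: items[5] = (-9)-2 = -11 → [3, 0, -3, -3, -9, -11, 3, 4]
k=6: items[6] = (-11)-3 = -14 → [3, 0, -3, -3, -9, -11, -14, 4]
k=7: items[7] = (-14)-4 = -18 → [3, 0, -3, -3, -9, -11, -14, -18]
sum = -55

-55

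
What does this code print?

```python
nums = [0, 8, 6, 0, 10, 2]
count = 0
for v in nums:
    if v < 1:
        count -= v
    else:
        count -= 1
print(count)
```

-4

v=0: <1, count = 0-0 = 0
v=8: not <1, count = 0-1 = -1
v=6: not <1, count = (-1)-1 = -2
v=0: <1, count = (-2)-0 = -2
v=10: not <1, count = (-2)-1 = -3
v=2: not <1, count = (-3)-1 = -4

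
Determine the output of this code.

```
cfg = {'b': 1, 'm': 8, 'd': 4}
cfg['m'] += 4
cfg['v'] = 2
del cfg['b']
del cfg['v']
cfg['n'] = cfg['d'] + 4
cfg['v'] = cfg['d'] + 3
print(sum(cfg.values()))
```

cfg['m'] = 8+4 = 12 → {'b': 1, 'm': 12, 'd': 4}
cfg['v'] = 2 → {'b': 1, 'm': 12, 'd': 4, 'v': 2}
del 'b' → {'m': 12, 'd': 4, 'v': 2}
del 'v' → {'m': 12, 'd': 4}
cfg['n'] = cfg['d']+4 = 8 → {'m': 12, 'd': 4, 'n': 8}
cfg['v'] = cfg['d']+3 = 7 → {'m': 12, 'd': 4, 'n': 8, 'v': 7}
sum of values = 31

31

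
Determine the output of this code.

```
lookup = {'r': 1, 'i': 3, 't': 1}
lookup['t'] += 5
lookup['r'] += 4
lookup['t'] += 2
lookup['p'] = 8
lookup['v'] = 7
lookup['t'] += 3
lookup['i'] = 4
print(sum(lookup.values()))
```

35

lookup['t'] = 1+5 = 6 → {'r': 1, 'i': 3, 't': 6}
lookup['r'] = 1+4 = 5 → {'r': 5, 'i': 3, 't': 6}
lookup['t'] = 6+2 = 8 → {'r': 5, 'i': 3, 't': 8}
lookup['p'] = 8 → {'r': 5, 'i': 3, 't': 8, 'p': 8}
lookup['v'] = 7 → {'r': 5, 'i': 3, 't': 8, 'p': 8, 'v': 7}
lookup['t'] = 8+3 = 11 → {'r': 5, 'i': 3, 't': 11, 'p': 8, 'v': 7}
lookup['i'] = 4 → {'r': 5, 'i': 4, 't': 11, 'p': 8, 'v': 7}
sum of values = 35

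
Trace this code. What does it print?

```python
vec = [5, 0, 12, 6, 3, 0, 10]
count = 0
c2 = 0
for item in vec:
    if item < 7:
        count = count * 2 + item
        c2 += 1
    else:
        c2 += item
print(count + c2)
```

137

item=5: <7, count = 0*2+5 = 5; c2=1
item=0: <7, count = 5*2+0 = 10; c2=2
item=12: not <7; c2=14
item=6: <7, count = 10*2+6 = 26; c2=15
item=3: <7, count = 26*2+3 = 55; c2=16
item=0: <7, count = 55*2+0 = 110; c2=17
item=10: not <7; c2=27
count+c2 = 110+27 = 137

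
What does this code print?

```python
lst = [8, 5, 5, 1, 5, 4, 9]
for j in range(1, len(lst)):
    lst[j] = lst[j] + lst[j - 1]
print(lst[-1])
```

37

j=1: lst[1] = 5+8 = 13 → [8, 13, 5, 1, 5, 4, 9]
j=2: lst[2] = 5+13 = 18 → [8, 13, 18, 1, 5, 4, 9]
j=3: lst[3] = 1+18 = 19 → [8, 13, 18, 19, 5, 4, 9]
j=4: lst[4] = 5+19 = 24 → [8, 13, 18, 19, 24, 4, 9]
j=5: lst[5] = 4+24 = 28 → [8, 13, 18, 19, 24, 28, 9]
j=6: lst[6] = 9+28 = 37 → [8, 13, 18, 19, 24, 28, 37]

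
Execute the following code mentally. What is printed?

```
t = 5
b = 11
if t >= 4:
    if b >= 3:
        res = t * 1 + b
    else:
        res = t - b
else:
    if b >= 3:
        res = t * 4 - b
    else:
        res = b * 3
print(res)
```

16

t=5, b=11
t >= 4 is True; b >= 3 is True
→ res = t * 1 + b = 16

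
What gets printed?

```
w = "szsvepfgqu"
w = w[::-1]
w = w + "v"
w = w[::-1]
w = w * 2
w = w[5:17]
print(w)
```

epfgquvszsve

reverse → 'uqgfpevszs'
+ 'v' → 'uqgfpevszsv'
reverse → 'vszsvepfgqu'
repeat ×2 → 'vszsvepfgquvszsvepfgqu'
slice [5:17] → 'epfgquvszsve'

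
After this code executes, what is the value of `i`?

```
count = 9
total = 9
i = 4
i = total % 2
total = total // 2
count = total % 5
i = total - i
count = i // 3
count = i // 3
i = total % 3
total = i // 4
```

1

i = 9%2 = 1
total = 9//2 = 4
count = 4%5 = 4
i = 4-1 = 3
count = 3//3 = 1
count = 3//3 = 1
i = 4%3 = 1
total = 1//4 = 0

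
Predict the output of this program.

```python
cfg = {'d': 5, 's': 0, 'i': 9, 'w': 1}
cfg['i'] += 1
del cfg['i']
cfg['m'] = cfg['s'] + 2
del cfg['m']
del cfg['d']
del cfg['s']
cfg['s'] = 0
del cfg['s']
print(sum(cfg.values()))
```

cfg['i'] = 9+1 = 10 → {'d': 5, 's': 0, 'i': 10, 'w': 1}
del 'i' → {'d': 5, 's': 0, 'w': 1}
cfg['m'] = cfg['s']+2 = 2 → {'d': 5, 's': 0, 'w': 1, 'm': 2}
del 'm' → {'d': 5, 's': 0, 'w': 1}
del 'd' → {'s': 0, 'w': 1}
del 's' → {'w': 1}
cfg['s'] = 0 → {'w': 1, 's': 0}
del 's' → {'w': 1}
sum of values = 1

1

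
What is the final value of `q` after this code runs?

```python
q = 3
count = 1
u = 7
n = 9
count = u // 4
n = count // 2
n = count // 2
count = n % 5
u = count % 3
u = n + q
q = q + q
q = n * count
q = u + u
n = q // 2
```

count = 7//4 = 1
n = 1//2 = 0
n = 1//2 = 0
count = 0%5 = 0
u = 0%3 = 0
u = 0+3 = 3
q = 3+3 = 6
q = 0*0 = 0
q = 3+3 = 6
n = 6//2 = 3

6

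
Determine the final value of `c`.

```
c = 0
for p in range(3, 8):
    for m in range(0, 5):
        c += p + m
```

p=3,m=0: c = 0+3 = 3
p=3,m=1: c = 3+4 = 7
p=3,m=2: c = 7+5 = 12
p=3,m=3: c = 12+6 = 18
p=3,m=4: c = 18+7 = 25
p=4,m=0: c = 25+4 = 29
p=4,m=1: c = 29+5 = 34
p=4,m=2: c = 34+6 = 40
p=4,m=3: c = 40+7 = 47
p=4,m=4: c = 47+8 = 55
p=5,m=0: c = 55+5 = 60
p=5,m=1: c = 60+6 = 66
p=5,m=2: c = 66+7 = 73
p=5,m=3: c = 73+8 = 81
p=5,m=4: c = 81+9 = 90
p=6,m=0: c = 90+6 = 96
p=6,m=1: c = 96+7 = 103
p=6,m=2: c = 103+8 = 111
p=6,m=3: c = 111+9 = 120
p=6,m=4: c = 120+10 = 130
p=7,m=0: c = 130+7 = 137
p=7,m=1: c = 137+8 = 145
p=7,m=2: c = 145+9 = 154
p=7,m=3: c = 154+10 = 164
p=7,m=4: c = 164+11 = 175

175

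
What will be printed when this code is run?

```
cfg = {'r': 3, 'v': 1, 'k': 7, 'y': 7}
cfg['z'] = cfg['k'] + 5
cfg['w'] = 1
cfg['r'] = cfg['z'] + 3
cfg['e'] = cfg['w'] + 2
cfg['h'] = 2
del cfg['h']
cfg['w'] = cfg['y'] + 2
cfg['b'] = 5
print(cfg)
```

{'r': 15, 'v': 1, 'k': 7, 'y': 7, 'z': 12, 'w': 9, 'e': 3, 'b': 5}

cfg['z'] = cfg['k']+5 = 12 → {'r': 3, 'v': 1, 'k': 7, 'y': 7, 'z': 12}
cfg['w'] = 1 → {'r': 3, 'v': 1, 'k': 7, 'y': 7, 'z': 12, 'w': 1}
cfg['r'] = cfg['z']+3 = 15 → {'r': 15, 'v': 1, 'k': 7, 'y': 7, 'z': 12, 'w': 1}
cfg['e'] = cfg['w']+2 = 3 → {'r': 15, 'v': 1, 'k': 7, 'y': 7, 'z': 12, 'w': 1, 'e': 3}
cfg['h'] = 2 → {'r': 15, 'v': 1, 'k': 7, 'y': 7, 'z': 12, 'w': 1, 'e': 3, 'h': 2}
del 'h' → {'r': 15, 'v': 1, 'k': 7, 'y': 7, 'z': 12, 'w': 1, 'e': 3}
cfg['w'] = cfg['y']+2 = 9 → {'r': 15, 'v': 1, 'k': 7, 'y': 7, 'z': 12, 'w': 9, 'e': 3}
cfg['b'] = 5 → {'r': 15, 'v': 1, 'k': 7, 'y': 7, 'z': 12, 'w': 9, 'e': 3, 'b': 5}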